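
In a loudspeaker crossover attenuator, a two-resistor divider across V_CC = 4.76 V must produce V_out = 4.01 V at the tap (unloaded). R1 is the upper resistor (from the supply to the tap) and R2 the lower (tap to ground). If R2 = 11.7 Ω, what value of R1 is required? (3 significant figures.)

R1 ≈ 2.19 Ω

V_out/V_CC = R2/(R1+R2) = 0.8424.
Rearranging, R1 = R2·(1−k)/k = 11.7 × 0.1870 = 2.188 Ω.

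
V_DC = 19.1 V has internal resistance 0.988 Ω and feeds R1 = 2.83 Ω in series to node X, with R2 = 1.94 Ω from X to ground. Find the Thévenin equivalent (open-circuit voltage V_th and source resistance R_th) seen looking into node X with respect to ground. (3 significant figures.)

V_th ≈ 6.44 V, R_th ≈ 1.29 Ω

R1' = 0.988 + 2.83 = 3.818 Ω (source resistance + R1).
With X open, the divider is unloaded: V_th = 19.1 × 1.94/5.758 = 6.435 V.
Zeroing V_DC shorts the top of R1' to ground, so R_th = R1' ‖ R2 = 1.286 Ω.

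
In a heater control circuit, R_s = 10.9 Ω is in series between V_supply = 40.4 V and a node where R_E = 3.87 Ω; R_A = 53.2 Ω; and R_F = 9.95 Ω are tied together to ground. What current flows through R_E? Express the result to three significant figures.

I ≈ 2.04 A

Combine the parallel branches: R_p = (1/3.87 + 1/53.2 + 1/9.95)⁻¹ = 2.648 Ω.
Node voltage V_A = V_supply · R_p/(R_s + R_p) = 40.4 × 0.1954 = 7.895 V.
Branch current I = V_A/R_E = 7.895/3.87 = 2.040 A.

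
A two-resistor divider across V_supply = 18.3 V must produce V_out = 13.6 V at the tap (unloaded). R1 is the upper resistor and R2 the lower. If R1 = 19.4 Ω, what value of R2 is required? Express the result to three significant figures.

Required fraction k = V_out/V_supply = 0.7432.
So R2 = R1 · V_out/(V_supply − V_out) = 19.4 × 13.6/(18.3 − 13.6) = 19.4 × 2.894 = 56.14 Ω.

R2 ≈ 56.1 Ω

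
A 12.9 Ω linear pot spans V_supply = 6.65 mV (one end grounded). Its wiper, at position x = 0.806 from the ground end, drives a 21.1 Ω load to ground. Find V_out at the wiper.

V_out ≈ 4.89 mV

Split the track: R_lower = x·R_p = 10.40 Ω, R_upper = (1−x)·R_p = 2.503 Ω.
(x·R_p) ‖ R_L = 6.965 Ω.
Then V_out = V_supply · 6.965/(2.503 + 6.965) = 4.892 mV.
(Unloaded: V_out = x·V_supply = 5.36 mV.)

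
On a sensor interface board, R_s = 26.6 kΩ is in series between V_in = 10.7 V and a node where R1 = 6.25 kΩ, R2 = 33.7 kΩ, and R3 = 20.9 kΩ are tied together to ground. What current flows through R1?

Combine the parallel branches: R_p = (1/6.25 + 1/33.7 + 1/20.9)⁻¹ = 4.210 kΩ.
V_A by voltage divider: V_A = 10.7 × 4.210/(26.6 + 4.210) = 1.462 V.
Branch current I = V_A/R1 = 1.462/6.25 = 0.2339 mA.
(Check via current divider: I_total = 0.3473 mA; share G_k/ΣG = 0.6736 → same result.)

I ≈ 0.234 mA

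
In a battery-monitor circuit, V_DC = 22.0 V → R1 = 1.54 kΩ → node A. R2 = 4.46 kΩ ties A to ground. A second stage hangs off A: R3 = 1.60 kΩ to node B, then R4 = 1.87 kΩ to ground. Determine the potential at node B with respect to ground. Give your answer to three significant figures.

V_B ≈ 6.63 V

Node A sees R2 in parallel with the series input of stage 2, R3 + R4 = 3.470 kΩ.
Effective lower resistance at A: R2 ‖ 3.470 = 1.952 kΩ.
So V_A = 22.0 × 0.5589 = 12.30 V.
Then the unloaded second divider: V_B = V_A × R4/(R3+R4) = 12.30 × 0.5389 = 6.627 V.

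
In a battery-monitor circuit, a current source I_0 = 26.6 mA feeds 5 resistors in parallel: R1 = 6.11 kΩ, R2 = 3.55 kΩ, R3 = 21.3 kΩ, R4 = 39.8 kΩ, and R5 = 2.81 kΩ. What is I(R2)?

Total conductance ΣG = 1/6.11 + 1/3.55 + 1/21.3 + 1/39.8 + 1/2.81 = 0.8733 (units of 1/kΩ).
R2 takes the fraction G_k/ΣG = 0.2817/0.8733 = 0.3226, so I = 26.6 × 0.3226 = 8.580 mA.

I ≈ 8.58 mA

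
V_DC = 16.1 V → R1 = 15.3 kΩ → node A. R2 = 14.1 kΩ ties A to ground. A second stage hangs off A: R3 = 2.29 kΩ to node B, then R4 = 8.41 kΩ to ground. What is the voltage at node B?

The second stage (R3 + R4 = 10.70 kΩ) loads node A in parallel with R2.
R2 ‖ (R3+R4) = 6.083 kΩ.
V_A = 16.1 × 6.083/(15.3 + 6.083) = 4.580 V.
V_B = V_A × 0.7860 = 3.600 V.

V_B ≈ 3.60 V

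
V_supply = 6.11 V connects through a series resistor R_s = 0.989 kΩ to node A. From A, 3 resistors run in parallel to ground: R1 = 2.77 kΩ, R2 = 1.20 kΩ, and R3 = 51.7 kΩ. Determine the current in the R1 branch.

Parallel bank: R_p = 1/(1/2.77 + 1/1.20 + 1/51.7) = 0.8239 kΩ.
V_A by voltage divider: V_A = 6.11 × 0.8239/(0.989 + 0.8239) = 2.777 V.
Branch current I = V_A/R1 = 2.777/2.77 = 1.002 mA.
(Check via current divider: I_total = 3.370 mA; share G_k/ΣG = 0.2974 → same result.)

I ≈ 1.00 mA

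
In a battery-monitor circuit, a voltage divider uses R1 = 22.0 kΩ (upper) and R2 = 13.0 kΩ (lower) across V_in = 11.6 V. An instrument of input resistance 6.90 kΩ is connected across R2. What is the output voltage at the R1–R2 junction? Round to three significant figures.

V_out ≈ 1.97 V

The load sits in parallel with R2, giving an effective lower resistance R2' = R2·R_L/(R2+R_L) = 4.508 kΩ.
Now apply the divider: V_out = 11.6 × 0.1700 = 1.973 V.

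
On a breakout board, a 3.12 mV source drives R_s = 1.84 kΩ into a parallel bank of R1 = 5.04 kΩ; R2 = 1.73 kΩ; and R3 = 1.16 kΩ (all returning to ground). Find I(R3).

Equivalent of the parallel group: R_p = 0.6103 kΩ.
V_A = 3.12 × 0.6103/2.450 = 0.7771 mV.
Branch current I = V_A/R3 = 0.7771/1.16 = 0.6699 µA.

I ≈ 0.670 µA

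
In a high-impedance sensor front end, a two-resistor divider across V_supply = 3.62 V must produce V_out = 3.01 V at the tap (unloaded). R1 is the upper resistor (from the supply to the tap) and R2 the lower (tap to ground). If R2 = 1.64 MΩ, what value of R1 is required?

R1 ≈ 0.332 MΩ

The divider ratio is R2/(R1+R2) = 3.01/3.62 = 0.8315.
So R1 = R2 · (V_supply/V_out − 1) = 1.64 × (3.62/3.01 − 1) = 1.64 × 0.2027 = 0.3324 MΩ.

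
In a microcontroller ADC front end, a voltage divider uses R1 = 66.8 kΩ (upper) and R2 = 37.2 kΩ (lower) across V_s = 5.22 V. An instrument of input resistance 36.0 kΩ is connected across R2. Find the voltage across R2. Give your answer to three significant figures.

R2 ‖ R_L = (37.2 × 36.0)/(37.2 + 36.0) = 18.30 kΩ.
Then V_out = V_s · R2'/(R1 + R2') = 5.22 × 18.30/85.10 = 1.122 V.
(Unloaded it would be 1.87 V; the load pulls it down.)

V_out ≈ 1.12 V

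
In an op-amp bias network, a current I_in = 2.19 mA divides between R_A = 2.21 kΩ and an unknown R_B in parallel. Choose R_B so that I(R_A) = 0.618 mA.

R_B ≈ 0.869 kΩ

In a two-way split, I_A/I_in = R_B/(R_A + R_B).
0.618/2.19 = R_B/(R_A + R_B) → R_B = R_A · (0.2822)/(1 − 0.2822) = 2.21 × 0.3931 = 0.8688 kΩ.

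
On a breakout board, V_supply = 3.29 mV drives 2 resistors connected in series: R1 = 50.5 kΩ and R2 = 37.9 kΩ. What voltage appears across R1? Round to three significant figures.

Total series resistance ΣR = 50.5 + 37.9 = 88.40 kΩ.
By the voltage-divider rule, V = 3.29 × 50.50/88.40 = 1.879 mV.

V ≈ 1.88 mV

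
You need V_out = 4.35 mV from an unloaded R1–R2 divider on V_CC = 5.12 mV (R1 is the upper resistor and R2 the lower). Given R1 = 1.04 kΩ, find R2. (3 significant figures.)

R2 ≈ 5.88 kΩ

V_out/V_CC = R2/(R1+R2) = 0.8496.
So R2 = R1 · V_out/(V_CC − V_out) = 1.04 × 4.35/(5.12 − 4.35) = 1.04 × 5.649 = 5.875 kΩ.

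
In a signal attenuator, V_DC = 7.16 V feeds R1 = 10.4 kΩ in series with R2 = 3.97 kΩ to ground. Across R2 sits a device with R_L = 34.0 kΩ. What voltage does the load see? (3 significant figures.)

V_out ≈ 1.82 V

The load sits in parallel with R2, giving an effective lower resistance R2' = R2·R_L/(R2+R_L) = 3.555 kΩ.
Voltage divider with the loaded lower leg: V_out = 7.16 × 3.555/(10.4 + 3.555) = 7.16 × 0.2547 = 1.824 V.
(Unloaded it would be 1.98 V; the load pulls it down.)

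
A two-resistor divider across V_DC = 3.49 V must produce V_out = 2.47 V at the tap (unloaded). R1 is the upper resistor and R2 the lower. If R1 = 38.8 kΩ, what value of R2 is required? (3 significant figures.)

Required fraction k = V_out/V_DC = 0.7077.
So R2 = R1 · V_out/(V_DC − V_out) = 38.8 × 2.47/(3.49 − 2.47) = 38.8 × 2.422 = 93.96 kΩ.

R2 ≈ 94.0 kΩ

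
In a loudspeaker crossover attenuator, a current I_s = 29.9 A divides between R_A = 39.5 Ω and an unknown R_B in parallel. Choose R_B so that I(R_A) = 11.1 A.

In a two-way split, I_A/I_s = R_B/(R_A + R_B).
With f = 0.3712, R_B = R_A · f/(1−f) = 39.5 × 0.5904 = 23.32 Ω.

R_B ≈ 23.3 Ω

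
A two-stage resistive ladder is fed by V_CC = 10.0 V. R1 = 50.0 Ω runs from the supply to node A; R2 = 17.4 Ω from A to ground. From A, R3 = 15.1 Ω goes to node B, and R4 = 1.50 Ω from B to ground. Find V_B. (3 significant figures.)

V_B ≈ 0.131 V

Looking into the second stage from A: R3 + R4 = 16.60 Ω appears in parallel with R2.
Effective lower resistance at A: R2 ‖ 16.60 = 8.495 Ω.
So V_A = 10.0 × 0.1452 = 1.452 V.
Stage 2 is unloaded, so V_B = V_A · R4/(R3+R4) = 1.452 × 1.50/16.60 = 0.1312 V.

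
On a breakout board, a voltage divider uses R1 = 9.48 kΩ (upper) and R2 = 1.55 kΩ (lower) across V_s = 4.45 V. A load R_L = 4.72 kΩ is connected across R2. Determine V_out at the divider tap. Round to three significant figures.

The load sits in parallel with R2, giving an effective lower resistance R2' = R2·R_L/(R2+R_L) = 1.167 kΩ.
Now apply the divider: V_out = 4.45 × 0.1096 = 0.4877 V.

V_out ≈ 0.488 V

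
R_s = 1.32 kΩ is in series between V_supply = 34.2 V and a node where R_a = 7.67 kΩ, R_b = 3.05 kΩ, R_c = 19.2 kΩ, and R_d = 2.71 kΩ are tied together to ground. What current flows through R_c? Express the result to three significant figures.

Parallel bank: R_p = 1/(1/7.67 + 1/3.05 + 1/19.2 + 1/2.71) = 1.137 kΩ.
V_A by voltage divider: V_A = 34.2 × 1.137/(1.32 + 1.137) = 15.83 V.
Branch current I = V_A/R_c = 15.83/19.2 = 0.8244 mA.

I ≈ 0.824 mA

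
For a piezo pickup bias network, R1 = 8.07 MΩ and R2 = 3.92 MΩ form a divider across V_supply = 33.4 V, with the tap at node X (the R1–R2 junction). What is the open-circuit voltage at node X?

V_th ≈ 10.9 V

With X open, the divider is unloaded: V_th = 33.4 × 3.92/11.99 = 10.92 V.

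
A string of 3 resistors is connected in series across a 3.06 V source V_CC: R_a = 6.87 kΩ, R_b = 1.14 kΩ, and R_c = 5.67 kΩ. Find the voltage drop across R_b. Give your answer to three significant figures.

V ≈ 0.255 V

Series total: ΣR = 6.87 + 1.14 + 5.67 = 13.68 kΩ.
V = V_CC · R/ΣR = 3.06 × 0.08333 = 0.2550 V.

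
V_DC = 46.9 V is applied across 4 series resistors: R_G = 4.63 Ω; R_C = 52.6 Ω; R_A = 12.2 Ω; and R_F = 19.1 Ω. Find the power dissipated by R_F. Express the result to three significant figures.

P ≈ 5.36 W

The common current is I = 46.9/88.53 = 0.5298 A.
P = I²R = 0.2806 × 19.1 = 5.360 W.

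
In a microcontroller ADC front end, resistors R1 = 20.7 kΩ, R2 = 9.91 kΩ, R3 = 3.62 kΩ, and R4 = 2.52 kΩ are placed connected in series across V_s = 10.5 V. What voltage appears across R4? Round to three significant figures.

Total series resistance ΣR = 20.7 + 9.91 + 3.62 + 2.52 = 36.75 kΩ.
By the voltage-divider rule, V = 10.5 × 2.520/36.75 = 0.7200 V.

V ≈ 0.720 V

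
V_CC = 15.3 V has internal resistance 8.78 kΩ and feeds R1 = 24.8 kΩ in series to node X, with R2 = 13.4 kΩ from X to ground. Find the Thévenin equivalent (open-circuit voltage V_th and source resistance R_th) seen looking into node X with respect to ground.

V_th ≈ 4.36 V, R_th ≈ 9.58 kΩ

R1' = 8.78 + 24.8 = 33.58 kΩ (source resistance + R1).
V_th is the unloaded tap voltage: V_CC · R2/(R1'+R2) = 15.3 × 0.2852 = 4.364 V.
With V_CC suppressed (replaced by a short), R_th = R1' ‖ R2 = (33.58 × 13.4)/(33.58 + 13.4) = 9.578 kΩ.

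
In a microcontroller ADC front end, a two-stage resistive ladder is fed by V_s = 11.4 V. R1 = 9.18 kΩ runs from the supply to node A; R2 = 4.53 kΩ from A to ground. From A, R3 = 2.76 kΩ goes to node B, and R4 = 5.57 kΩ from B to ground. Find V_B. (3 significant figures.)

Looking into the second stage from A: R3 + R4 = 8.330 kΩ appears in parallel with R2.
R2 ‖ (R3+R4) = 2.934 kΩ.
First divider: V_A = V_s · 2.934/(9.18 + 2.934) = 2.761 V.
Stage 2 is unloaded, so V_B = V_A · R4/(R3+R4) = 2.761 × 5.57/8.330 = 1.846 V.

V_B ≈ 1.85 V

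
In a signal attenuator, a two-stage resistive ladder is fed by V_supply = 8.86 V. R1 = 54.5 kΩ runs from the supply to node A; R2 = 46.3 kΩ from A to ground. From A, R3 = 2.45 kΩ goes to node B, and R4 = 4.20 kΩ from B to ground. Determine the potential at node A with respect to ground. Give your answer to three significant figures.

V_A ≈ 0.854 V

Looking into the second stage from A: R3 + R4 = 6.650 kΩ appears in parallel with R2.
R2 ‖ (R3+R4) = 5.815 kΩ.
First divider: V_A = V_supply · 5.815/(54.5 + 5.815) = 0.8542 V.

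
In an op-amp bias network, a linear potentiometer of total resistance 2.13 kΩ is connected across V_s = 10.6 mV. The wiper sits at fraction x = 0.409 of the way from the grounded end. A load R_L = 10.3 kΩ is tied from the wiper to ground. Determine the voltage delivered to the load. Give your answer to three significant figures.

Lower segment x·R_p = 0.8712 kΩ; upper segment (1−x)·R_p = 1.259 kΩ.
R_L loads the lower segment: effective lower R = 0.8032 kΩ.
V_out = 10.6 × 0.8032/(1.259 + 0.8032) = 4.129 mV.
(Unloaded: V_out = x·V_s = 4.34 mV.)

V_out ≈ 4.13 mV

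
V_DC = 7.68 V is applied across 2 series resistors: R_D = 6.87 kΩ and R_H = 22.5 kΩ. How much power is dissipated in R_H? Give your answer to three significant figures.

ΣR = 29.37 kΩ → I = 7.68/29.37 = 0.2615 mA.
P = I²R = 0.06838 × 22.5 = 1.538 mW.

P ≈ 1.54 mW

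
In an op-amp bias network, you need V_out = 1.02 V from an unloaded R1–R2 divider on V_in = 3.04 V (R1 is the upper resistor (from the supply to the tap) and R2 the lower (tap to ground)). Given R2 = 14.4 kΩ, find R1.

R1 ≈ 28.5 kΩ

Required fraction k = V_out/V_in = 0.3355.
So R1 = R2 · (V_in/V_out − 1) = 14.4 × (3.04/1.02 − 1) = 14.4 × 1.980 = 28.52 kΩ.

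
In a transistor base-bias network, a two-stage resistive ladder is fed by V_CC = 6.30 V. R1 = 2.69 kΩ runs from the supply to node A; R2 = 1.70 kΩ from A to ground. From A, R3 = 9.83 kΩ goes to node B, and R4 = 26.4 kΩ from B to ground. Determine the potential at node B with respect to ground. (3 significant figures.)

Node A sees R2 in parallel with the series input of stage 2, R3 + R4 = 36.23 kΩ.
R2 ‖ (R3+R4) = 1.624 kΩ.
So V_A = 6.30 × 0.3764 = 2.371 V.
Stage 2 is unloaded, so V_B = V_A · R4/(R3+R4) = 2.371 × 26.4/36.23 = 1.728 V.

V_B ≈ 1.73 V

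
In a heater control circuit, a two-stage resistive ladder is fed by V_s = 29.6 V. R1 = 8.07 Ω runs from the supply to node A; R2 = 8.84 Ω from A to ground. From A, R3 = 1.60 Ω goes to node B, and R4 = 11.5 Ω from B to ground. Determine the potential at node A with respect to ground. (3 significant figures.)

V_A ≈ 11.7 V

Looking into the second stage from A: R3 + R4 = 13.10 Ω appears in parallel with R2.
Effective lower resistance at A: R2 ‖ 13.10 = 5.278 Ω.
So V_A = 29.6 × 0.3954 = 11.70 V.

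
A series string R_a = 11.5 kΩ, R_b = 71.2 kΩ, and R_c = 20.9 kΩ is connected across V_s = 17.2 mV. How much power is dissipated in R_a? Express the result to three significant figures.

P ≈ 0.317 nW

Series current I = V_s/ΣR = 17.2/103.6 = 0.1660 µA.
P = I²R = 0.02756 × 11.5 = 0.3170 nW.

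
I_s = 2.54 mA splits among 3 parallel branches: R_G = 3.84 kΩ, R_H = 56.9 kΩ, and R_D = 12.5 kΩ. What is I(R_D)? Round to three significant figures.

I ≈ 0.568 mA

Total conductance ΣG = 1/3.84 + 1/56.9 + 1/12.5 = 0.3580 (units of 1/kΩ).
R_D takes the fraction G_k/ΣG = 0.08000/0.3580 = 0.2235, so I = 2.54 × 0.2235 = 0.5676 mA.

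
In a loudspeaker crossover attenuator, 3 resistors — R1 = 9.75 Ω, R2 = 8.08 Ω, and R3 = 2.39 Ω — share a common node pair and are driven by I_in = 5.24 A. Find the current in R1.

I ≈ 0.834 A

Total conductance ΣG = 1/9.75 + 1/8.08 + 1/2.39 = 0.6447 (units of 1/Ω).
By the current-divider rule, I = I_in · G_k/ΣG = 5.24 × 0.1591 = 0.8336 A.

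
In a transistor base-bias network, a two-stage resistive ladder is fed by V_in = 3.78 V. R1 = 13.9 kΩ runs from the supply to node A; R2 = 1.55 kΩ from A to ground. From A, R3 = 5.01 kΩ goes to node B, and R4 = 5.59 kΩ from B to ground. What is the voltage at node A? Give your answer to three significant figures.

Looking into the second stage from A: R3 + R4 = 10.60 kΩ appears in parallel with R2.
R2 ‖ (R3+R4) = 1.352 kΩ.
V_A = 3.78 × 1.352/(13.9 + 1.352) = 0.3351 V.

V_A ≈ 0.335 V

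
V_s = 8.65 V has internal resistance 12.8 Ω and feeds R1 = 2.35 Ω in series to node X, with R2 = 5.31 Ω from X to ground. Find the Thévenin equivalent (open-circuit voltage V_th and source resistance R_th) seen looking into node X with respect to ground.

V_th ≈ 2.24 V, R_th ≈ 3.93 Ω

R1' = 12.8 + 2.35 = 15.15 Ω (source resistance + R1).
V_th is the unloaded tap voltage: V_s · R2/(R1'+R2) = 8.65 × 0.2595 = 2.245 V.
Zeroing V_s shorts the top of R1' to ground, so R_th = R1' ‖ R2 = 3.932 Ω.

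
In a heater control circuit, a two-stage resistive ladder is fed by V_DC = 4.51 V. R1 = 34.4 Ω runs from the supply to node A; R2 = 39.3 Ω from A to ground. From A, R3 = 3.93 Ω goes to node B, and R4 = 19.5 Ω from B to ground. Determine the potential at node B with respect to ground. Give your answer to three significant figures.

The second stage (R3 + R4 = 23.43 Ω) loads node A in parallel with R2.
R2 ‖ (R3+R4) = 14.68 Ω.
V_A = 4.51 × 14.68/(34.4 + 14.68) = 1.349 V.
Then the unloaded second divider: V_B = V_A × R4/(R3+R4) = 1.349 × 0.8323 = 1.123 V.

V_B ≈ 1.12 V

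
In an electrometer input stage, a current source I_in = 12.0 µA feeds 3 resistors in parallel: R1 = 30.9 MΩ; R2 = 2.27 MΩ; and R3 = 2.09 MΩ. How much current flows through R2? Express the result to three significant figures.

I ≈ 5.56 µA

ΣG = 1/30.9 + 1/2.27 + 1/2.09 = 0.9514.
R2 takes the fraction G_k/ΣG = 0.4405/0.9514 = 0.4631, so I = 12.0 × 0.4631 = 5.557 µA.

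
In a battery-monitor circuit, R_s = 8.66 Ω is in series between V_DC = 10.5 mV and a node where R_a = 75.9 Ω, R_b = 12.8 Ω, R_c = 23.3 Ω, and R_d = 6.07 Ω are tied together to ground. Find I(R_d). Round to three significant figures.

I ≈ 0.482 mA

Combine the parallel branches: R_p = (1/75.9 + 1/12.8 + 1/23.3 + 1/6.07)⁻¹ = 3.345 Ω.
V_A = 10.5 × 3.345/12.00 = 2.926 mV.
I(R_d) = V_A / R_d = 2.926/6.07 = 0.4820 mA.
(Check via current divider: I_total = 0.8746 mA; share G_k/ΣG = 0.5511 → same result.)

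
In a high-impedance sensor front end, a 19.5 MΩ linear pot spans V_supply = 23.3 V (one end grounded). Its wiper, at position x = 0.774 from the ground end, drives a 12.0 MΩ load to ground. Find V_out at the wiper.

V_out ≈ 14.0 V

Lower segment x·R_p = 15.09 MΩ; upper segment (1−x)·R_p = 4.407 MΩ.
R_L loads the lower segment: effective lower R = 6.685 MΩ.
V_out = 23.3 × 6.685/(4.407 + 6.685) = 14.04 V.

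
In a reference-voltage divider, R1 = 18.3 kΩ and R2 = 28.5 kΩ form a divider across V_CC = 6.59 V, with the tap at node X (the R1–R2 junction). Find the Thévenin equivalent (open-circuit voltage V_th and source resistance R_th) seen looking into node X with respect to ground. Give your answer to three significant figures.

V_th ≈ 4.01 V, R_th ≈ 11.1 kΩ

V_th is the unloaded tap voltage: V_CC · R2/(R1+R2) = 6.59 × 0.6090 = 4.013 V.
Zeroing V_CC shorts the top of R1 to ground, so R_th = R1 ‖ R2 = 11.14 kΩ.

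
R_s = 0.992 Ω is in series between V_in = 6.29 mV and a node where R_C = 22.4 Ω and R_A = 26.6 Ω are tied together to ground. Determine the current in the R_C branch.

I ≈ 0.260 mA

Parallel bank: R_p = 1/(1/22.4 + 1/26.6) = 12.16 Ω.
V_A = 6.29 × 12.16/13.15 = 5.816 mV.
I(R_C) = V_A / R_C = 5.816/22.4 = 0.2596 mA.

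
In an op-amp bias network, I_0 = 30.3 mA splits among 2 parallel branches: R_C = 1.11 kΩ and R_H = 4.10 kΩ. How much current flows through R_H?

Two-branch current divider: I_k = I_0 · R_other/(R_1 + R_2).
So I = 30.3 × 1.11/5.210 = 6.455 mA.

I ≈ 6.46 mA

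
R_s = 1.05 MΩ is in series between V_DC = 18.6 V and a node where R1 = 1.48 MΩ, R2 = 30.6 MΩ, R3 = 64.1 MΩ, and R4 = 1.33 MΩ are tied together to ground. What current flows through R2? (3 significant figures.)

I ≈ 0.238 µA

Parallel bank: R_p = 1/(1/1.48 + 1/30.6 + 1/64.1 + 1/1.33) = 0.6776 MΩ.
Node voltage V_A = V_DC · R_p/(R_s + R_p) = 18.6 × 0.3922 = 7.295 V.
I(R2) = V_A / R2 = 7.295/30.6 = 0.2384 µA.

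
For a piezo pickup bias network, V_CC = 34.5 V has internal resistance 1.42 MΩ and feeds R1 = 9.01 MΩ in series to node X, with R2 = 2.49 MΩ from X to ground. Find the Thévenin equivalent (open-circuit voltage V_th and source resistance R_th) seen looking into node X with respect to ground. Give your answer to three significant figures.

R1' = 1.42 + 9.01 = 10.43 MΩ (source resistance + R1).
With X open, the divider is unloaded: V_th = 34.5 × 2.49/12.92 = 6.649 V.
Looking into X with the source shorted: R_th = R1'·R2/(R1'+R2) = 10.43 × 2.49/12.92 = 2.010 MΩ.

V_th ≈ 6.65 V, R_th ≈ 2.01 MΩ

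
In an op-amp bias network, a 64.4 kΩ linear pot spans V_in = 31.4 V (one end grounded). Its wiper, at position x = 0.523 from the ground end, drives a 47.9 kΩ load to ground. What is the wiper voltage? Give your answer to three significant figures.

Split the track: R_lower = x·R_p = 33.68 kΩ, R_upper = (1−x)·R_p = 30.72 kΩ.
(x·R_p) ‖ R_L = 19.78 kΩ.
Then V_out = V_in · 19.78/(30.72 + 19.78) = 12.30 V.

V_out ≈ 12.3 V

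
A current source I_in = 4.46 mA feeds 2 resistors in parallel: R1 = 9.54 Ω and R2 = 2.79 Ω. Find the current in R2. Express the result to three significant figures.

For two parallel branches, I_k = I_in · (other R)/(sum of R).
So I = 4.46 × 9.54/12.33 = 3.451 mA.

I ≈ 3.45 mA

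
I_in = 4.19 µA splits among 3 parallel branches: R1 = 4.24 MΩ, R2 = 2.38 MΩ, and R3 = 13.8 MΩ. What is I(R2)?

Total conductance ΣG = 1/4.24 + 1/2.38 + 1/13.8 = 0.7285 (units of 1/MΩ).
Current divider: I(R2) = I_in · G_k/ΣG = 4.19 × (0.4202/0.7285) = 4.19 × 0.5768 = 2.417 µA.

I ≈ 2.42 µA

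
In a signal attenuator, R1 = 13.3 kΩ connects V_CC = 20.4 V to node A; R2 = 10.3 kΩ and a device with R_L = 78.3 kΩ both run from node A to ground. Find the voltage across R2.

R2 ‖ R_L = (10.3 × 78.3)/(10.3 + 78.3) = 9.103 kΩ.
Then V_out = V_CC · R2'/(R1 + R2') = 20.4 × 9.103/22.40 = 8.289 V.

V_out ≈ 8.29 V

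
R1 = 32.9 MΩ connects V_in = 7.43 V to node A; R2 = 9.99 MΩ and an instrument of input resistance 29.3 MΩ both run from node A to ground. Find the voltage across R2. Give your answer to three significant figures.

R2 ‖ R_L = (9.99 × 29.3)/(9.99 + 29.3) = 7.450 MΩ.
Then V_out = V_in · R2'/(R1 + R2') = 7.43 × 7.450/40.35 = 1.372 V.
(Unloaded it would be 1.73 V; the load pulls it down.)

V_out ≈ 1.37 V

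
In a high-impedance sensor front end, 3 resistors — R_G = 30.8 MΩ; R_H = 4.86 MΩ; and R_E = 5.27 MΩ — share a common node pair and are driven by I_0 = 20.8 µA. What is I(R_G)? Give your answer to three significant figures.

I ≈ 1.58 µA

ΣG = 1/30.8 + 1/4.86 + 1/5.27 = 0.4280.
R_G takes the fraction G_k/ΣG = 0.03247/0.4280 = 0.07586, so I = 20.8 × 0.07586 = 1.578 µA.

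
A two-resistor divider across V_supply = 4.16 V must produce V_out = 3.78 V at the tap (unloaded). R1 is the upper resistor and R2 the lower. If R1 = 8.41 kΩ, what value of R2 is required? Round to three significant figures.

R2 ≈ 83.7 kΩ

The divider ratio is R2/(R1+R2) = 3.78/4.16 = 0.9087.
Rearranging, R2 = R1·k/(1−k) = 8.41 × 9.947 = 83.66 kΩ.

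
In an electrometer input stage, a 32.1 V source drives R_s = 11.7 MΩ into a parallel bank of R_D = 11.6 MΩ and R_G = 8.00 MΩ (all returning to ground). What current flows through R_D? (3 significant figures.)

Equivalent of the parallel group: R_p = 4.735 MΩ.
V_A by voltage divider: V_A = 32.1 × 4.735/(11.7 + 4.735) = 9.248 V.
Branch current I = V_A/R_D = 9.248/11.6 = 0.7972 µA.
(Equivalently: I_total = 1.953 µA, then current-divider fraction G_k/ΣG = 0.4082.)

I ≈ 0.797 µA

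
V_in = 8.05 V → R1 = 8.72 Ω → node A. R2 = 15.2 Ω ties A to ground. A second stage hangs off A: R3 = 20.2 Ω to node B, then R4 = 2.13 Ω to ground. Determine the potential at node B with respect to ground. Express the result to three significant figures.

Node A sees R2 in parallel with the series input of stage 2, R3 + R4 = 22.33 Ω.
R2 ‖ (R3+R4) = 9.044 Ω.
First divider: V_A = V_in · 9.044/(8.72 + 9.044) = 4.098 V.
Then the unloaded second divider: V_B = V_A × R4/(R3+R4) = 4.098 × 0.09539 = 0.3909 V.

V_B ≈ 0.391 V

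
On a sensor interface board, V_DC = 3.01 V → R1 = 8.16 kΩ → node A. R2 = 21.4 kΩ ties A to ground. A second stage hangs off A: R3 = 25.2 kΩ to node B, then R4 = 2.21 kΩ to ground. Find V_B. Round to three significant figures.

V_B ≈ 0.145 V

Looking into the second stage from A: R3 + R4 = 27.41 kΩ appears in parallel with R2.
R2 ‖ (R3+R4) = 12.02 kΩ.
So V_A = 3.01 × 0.5956 = 1.793 V.
Stage 2 is unloaded, so V_B = V_A · R4/(R3+R4) = 1.793 × 2.21/27.41 = 0.1445 V.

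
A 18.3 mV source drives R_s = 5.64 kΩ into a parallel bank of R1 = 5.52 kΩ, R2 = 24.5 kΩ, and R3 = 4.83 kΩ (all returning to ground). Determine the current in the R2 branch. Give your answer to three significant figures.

I ≈ 0.218 µA

Combine the parallel branches: R_p = (1/5.52 + 1/24.5 + 1/4.83)⁻¹ = 2.331 kΩ.
Node voltage V_A = V_in · R_p/(R_s + R_p) = 18.3 × 0.2924 = 5.351 mV.
I(R2) = V_A / R2 = 5.351/24.5 = 0.2184 µA.
(Equivalently: I_total = 2.296 µA, then current-divider fraction G_k/ΣG = 0.09514.)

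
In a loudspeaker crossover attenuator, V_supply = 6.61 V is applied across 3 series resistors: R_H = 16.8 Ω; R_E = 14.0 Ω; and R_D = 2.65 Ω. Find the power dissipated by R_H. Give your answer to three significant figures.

ΣR = 33.45 Ω → I = 6.61/33.45 = 0.1976 A.
P(R_H) = I²·R_H = (0.1976)² × 16.8 = 0.6560 W.

P ≈ 0.656 W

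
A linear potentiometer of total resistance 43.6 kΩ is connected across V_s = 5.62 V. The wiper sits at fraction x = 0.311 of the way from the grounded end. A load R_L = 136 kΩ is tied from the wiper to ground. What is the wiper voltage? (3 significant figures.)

V_out ≈ 1.64 V

Split the track: R_lower = x·R_p = 13.56 kΩ, R_upper = (1−x)·R_p = 30.04 kΩ.
Lower segment in parallel with the load: 13.56 ‖ 136 = 12.33 kΩ.
Loaded-divider output: V_out = 5.62 × 0.2910 = 1.635 V.
(Unloaded: V_out = x·V_s = 1.75 V.)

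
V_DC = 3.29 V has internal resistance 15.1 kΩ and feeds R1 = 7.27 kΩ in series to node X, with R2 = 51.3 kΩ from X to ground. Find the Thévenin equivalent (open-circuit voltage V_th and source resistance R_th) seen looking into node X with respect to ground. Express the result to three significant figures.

R1' = 15.1 + 7.27 = 22.37 kΩ (source resistance + R1).
With X open, the divider is unloaded: V_th = 3.29 × 51.3/73.67 = 2.291 V.
Zeroing V_DC shorts the top of R1' to ground, so R_th = R1' ‖ R2 = 15.58 kΩ.

V_th ≈ 2.29 V, R_th ≈ 15.6 kΩ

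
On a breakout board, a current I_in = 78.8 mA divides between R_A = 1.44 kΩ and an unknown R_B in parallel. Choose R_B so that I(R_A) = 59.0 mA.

R_B ≈ 4.29 kΩ

In a two-way split, I_A/I_in = R_B/(R_A + R_B).
59.0/78.8 = R_B/(R_A + R_B) → R_B = R_A · (0.7487)/(1 − 0.7487) = 1.44 × 2.980 = 4.291 kΩ.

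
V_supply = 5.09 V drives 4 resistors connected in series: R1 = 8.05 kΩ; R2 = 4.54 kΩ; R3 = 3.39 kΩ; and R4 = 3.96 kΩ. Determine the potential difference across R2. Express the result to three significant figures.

V ≈ 1.16 V

Series total: ΣR = 8.05 + 4.54 + 3.39 + 3.96 = 19.94 kΩ.
Voltage divider: V = V_supply · (4.540 / 19.94) = 5.09 × 0.2277 = 1.159 V.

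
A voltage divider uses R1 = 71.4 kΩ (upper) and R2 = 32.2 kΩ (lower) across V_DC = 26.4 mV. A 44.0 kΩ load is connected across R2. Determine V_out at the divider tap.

V_out ≈ 5.45 mV

First combine the lower leg with the load: R2 ‖ R_L = 18.59 kΩ.
Then V_out = V_DC · R2'/(R1 + R2') = 26.4 × 18.59/89.99 = 5.454 mV.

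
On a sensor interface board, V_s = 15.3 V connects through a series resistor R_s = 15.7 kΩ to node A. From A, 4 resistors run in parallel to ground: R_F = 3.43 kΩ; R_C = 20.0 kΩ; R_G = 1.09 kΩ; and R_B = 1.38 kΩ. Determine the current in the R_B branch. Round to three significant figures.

I ≈ 0.345 mA

Parallel bank: R_p = 1/(1/3.43 + 1/20.0 + 1/1.09 + 1/1.38) = 0.5041 kΩ.
Node voltage V_A = V_s · R_p/(R_s + R_p) = 15.3 × 0.03111 = 0.4760 V.
I(R_B) = V_A / R_B = 0.4760/1.38 = 0.3449 mA.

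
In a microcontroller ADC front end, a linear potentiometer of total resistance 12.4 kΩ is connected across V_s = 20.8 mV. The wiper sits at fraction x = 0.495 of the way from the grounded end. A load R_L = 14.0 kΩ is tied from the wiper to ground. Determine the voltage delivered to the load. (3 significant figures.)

Lower segment x·R_p = 6.138 kΩ; upper segment (1−x)·R_p = 6.262 kΩ.
(x·R_p) ‖ R_L = 4.267 kΩ.
V_out = 20.8 × 4.267/(6.262 + 4.267) = 8.430 mV.
(Unloaded: V_out = x·V_s = 10.3 mV.)

V_out ≈ 8.43 mV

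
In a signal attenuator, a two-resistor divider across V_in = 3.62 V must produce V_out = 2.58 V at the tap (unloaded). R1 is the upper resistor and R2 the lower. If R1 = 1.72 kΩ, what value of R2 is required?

R2 ≈ 4.27 kΩ

The divider ratio is R2/(R1+R2) = 2.58/3.62 = 0.7127.
So R2 = R1 · V_out/(V_in − V_out) = 1.72 × 2.58/(3.62 − 2.58) = 1.72 × 2.481 = 4.267 kΩ.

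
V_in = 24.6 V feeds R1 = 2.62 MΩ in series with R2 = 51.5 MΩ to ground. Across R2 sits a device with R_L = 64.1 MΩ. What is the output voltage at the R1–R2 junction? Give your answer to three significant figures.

V_out ≈ 22.5 V

First combine the lower leg with the load: R2 ‖ R_L = 28.56 MΩ.
Then V_out = V_in · R2'/(R1 + R2') = 24.6 × 28.56/31.18 = 22.53 V.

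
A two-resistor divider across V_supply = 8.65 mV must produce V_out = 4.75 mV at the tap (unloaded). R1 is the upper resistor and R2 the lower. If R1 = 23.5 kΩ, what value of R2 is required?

The divider ratio is R2/(R1+R2) = 4.75/8.65 = 0.5491.
R2 = R1 · 0.5491/(1 − 0.5491) = 28.62 kΩ.

R2 ≈ 28.6 kΩ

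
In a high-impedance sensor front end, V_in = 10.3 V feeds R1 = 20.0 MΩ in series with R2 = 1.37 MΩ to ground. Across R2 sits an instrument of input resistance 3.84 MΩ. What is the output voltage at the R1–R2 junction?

R2 ‖ R_L = (1.37 × 3.84)/(1.37 + 3.84) = 1.010 MΩ.
Now apply the divider: V_out = 10.3 × 0.04806 = 0.4950 V.

V_out ≈ 0.495 V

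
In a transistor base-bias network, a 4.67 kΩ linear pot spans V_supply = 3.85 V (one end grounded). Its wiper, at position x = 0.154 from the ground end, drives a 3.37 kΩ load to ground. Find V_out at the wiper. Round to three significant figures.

The pot divides into 3.951 kΩ above the wiper and 0.7192 kΩ below.
(x·R_p) ‖ R_L = 0.5927 kΩ.
Then V_out = V_supply · 0.5927/(3.951 + 0.5927) = 0.5022 V.
(Unloaded: V_out = x·V_supply = 0.593 V.)

V_out ≈ 0.502 V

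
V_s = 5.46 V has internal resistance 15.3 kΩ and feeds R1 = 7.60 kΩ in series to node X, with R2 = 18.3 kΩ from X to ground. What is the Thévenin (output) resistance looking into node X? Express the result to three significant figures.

R_th ≈ 10.2 kΩ

R1' = 15.3 + 7.60 = 22.90 kΩ (source resistance + R1).
Zeroing V_s shorts the top of R1' to ground, so R_th = R1' ‖ R2 = 10.17 kΩ.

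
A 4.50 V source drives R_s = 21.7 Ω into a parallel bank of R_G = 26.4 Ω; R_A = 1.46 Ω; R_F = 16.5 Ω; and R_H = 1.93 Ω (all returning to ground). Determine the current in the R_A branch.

Equivalent of the parallel group: R_p = 0.7683 Ω.
V_A = 4.50 × 0.7683/22.47 = 0.1539 V.
Branch current I = V_A/R_A = 0.1539/1.46 = 0.1054 A.
(Check via current divider: I_total = 0.2003 A; share G_k/ΣG = 0.5262 → same result.)

I ≈ 0.105 A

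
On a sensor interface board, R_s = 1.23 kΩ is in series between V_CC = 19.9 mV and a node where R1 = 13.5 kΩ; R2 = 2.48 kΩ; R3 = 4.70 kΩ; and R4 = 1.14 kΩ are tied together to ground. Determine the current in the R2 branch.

Parallel bank: R_p = 1/(1/13.5 + 1/2.48 + 1/4.70 + 1/1.14) = 0.6381 kΩ.
V_A = 19.9 × 0.6381/1.868 = 6.797 mV.
Branch current I = V_A/R2 = 6.797/2.48 = 2.741 µA.

I ≈ 2.74 µA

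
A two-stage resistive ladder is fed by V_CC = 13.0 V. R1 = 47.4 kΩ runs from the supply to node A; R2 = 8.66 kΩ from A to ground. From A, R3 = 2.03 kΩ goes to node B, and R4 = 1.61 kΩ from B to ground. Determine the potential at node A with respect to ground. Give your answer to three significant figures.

The second stage (R3 + R4 = 3.640 kΩ) loads node A in parallel with R2.
Effective lower resistance at A: R2 ‖ 3.640 = 2.563 kΩ.
V_A = 13.0 × 2.563/(47.4 + 2.563) = 0.6668 V.

V_A ≈ 0.667 V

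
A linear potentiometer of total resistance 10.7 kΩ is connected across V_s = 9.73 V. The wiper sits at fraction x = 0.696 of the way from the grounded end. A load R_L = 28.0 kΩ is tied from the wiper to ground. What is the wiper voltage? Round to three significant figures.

V_out ≈ 6.27 V

Split the track: R_lower = x·R_p = 7.447 kΩ, R_upper = (1−x)·R_p = 3.253 kΩ.
R_L loads the lower segment: effective lower R = 5.883 kΩ.
V_out = 9.73 × 5.883/(3.253 + 5.883) = 6.265 V.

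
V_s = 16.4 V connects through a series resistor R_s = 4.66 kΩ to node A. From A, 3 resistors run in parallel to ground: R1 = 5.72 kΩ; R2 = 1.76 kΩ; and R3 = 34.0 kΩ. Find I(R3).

Combine the parallel branches: R_p = (1/5.72 + 1/1.76 + 1/34.0)⁻¹ = 1.295 kΩ.
V_A = 16.4 × 1.295/5.955 = 3.566 V.
I(R3) = V_A / R3 = 3.566/34.0 = 0.1049 mA.
(Check via current divider: I_total = 2.754 mA; share G_k/ΣG = 0.03808 → same result.)

I ≈ 0.105 mA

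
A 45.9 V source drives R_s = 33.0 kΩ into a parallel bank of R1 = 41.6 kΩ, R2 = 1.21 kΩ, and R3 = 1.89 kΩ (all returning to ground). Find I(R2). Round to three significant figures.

Combine the parallel branches: R_p = (1/41.6 + 1/1.21 + 1/1.89)⁻¹ = 0.7249 kΩ.
V_A by voltage divider: V_A = 45.9 × 0.7249/(33.0 + 0.7249) = 0.9865 V.
Branch current I = V_A/R2 = 0.9865/1.21 = 0.8153 mA.
(Equivalently: I_total = 1.361 mA, then current-divider fraction G_k/ΣG = 0.5991.)

I ≈ 0.815 mA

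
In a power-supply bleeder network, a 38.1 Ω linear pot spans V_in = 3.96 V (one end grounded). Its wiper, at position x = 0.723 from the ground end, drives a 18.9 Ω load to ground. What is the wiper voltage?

Split the track: R_lower = x·R_p = 27.55 Ω, R_upper = (1−x)·R_p = 10.55 Ω.
Lower segment in parallel with the load: 27.55 ‖ 18.9 = 11.21 Ω.
Then V_out = V_in · 11.21/(10.55 + 11.21) = 2.040 V.

V_out ≈ 2.04 V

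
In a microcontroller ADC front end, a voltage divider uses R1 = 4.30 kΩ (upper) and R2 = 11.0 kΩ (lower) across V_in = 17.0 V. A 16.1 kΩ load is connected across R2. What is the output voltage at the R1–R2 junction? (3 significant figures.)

R2 ‖ R_L = (11.0 × 16.1)/(11.0 + 16.1) = 6.535 kΩ.
Now apply the divider: V_out = 17.0 × 0.6031 = 10.25 V.
(Unloaded it would be 12.2 V; the load pulls it down.)

V_out ≈ 10.3 V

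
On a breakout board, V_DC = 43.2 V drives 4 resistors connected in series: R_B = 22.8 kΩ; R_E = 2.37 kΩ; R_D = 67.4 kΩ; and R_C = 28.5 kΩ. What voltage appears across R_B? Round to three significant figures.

V ≈ 8.14 V

Series total: ΣR = 22.8 + 2.37 + 67.4 + 28.5 = 121.1 kΩ.
Voltage divider: V = V_DC · (22.80 / 121.1) = 43.2 × 0.1883 = 8.135 V.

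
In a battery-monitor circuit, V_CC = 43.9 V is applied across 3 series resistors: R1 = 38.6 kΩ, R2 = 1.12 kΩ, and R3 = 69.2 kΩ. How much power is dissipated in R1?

Series current I = V_CC/ΣR = 43.9/108.9 = 0.4030 mA.
V(R1) = I·R = 15.56 V; P = V·I = 15.56 × 0.4030 = 6.270 mW.

P ≈ 6.27 mW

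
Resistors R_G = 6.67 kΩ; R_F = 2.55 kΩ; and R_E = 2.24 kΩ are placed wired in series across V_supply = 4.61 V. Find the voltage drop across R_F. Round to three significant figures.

V ≈ 1.03 V

ΣR = 6.67 + 2.55 + 2.24 = 11.46 kΩ.
V = V_supply · R/ΣR = 4.61 × 0.2225 = 1.026 V.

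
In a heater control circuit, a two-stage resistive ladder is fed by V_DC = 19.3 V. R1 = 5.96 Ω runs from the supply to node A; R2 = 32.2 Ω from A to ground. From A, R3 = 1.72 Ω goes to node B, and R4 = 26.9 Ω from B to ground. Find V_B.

V_B ≈ 13.0 V

Looking into the second stage from A: R3 + R4 = 28.62 Ω appears in parallel with R2.
R2 ‖ (R3+R4) = 15.15 Ω.
First divider: V_A = V_DC · 15.15/(5.96 + 15.15) = 13.85 V.
V_B = V_A × 0.9399 = 13.02 V.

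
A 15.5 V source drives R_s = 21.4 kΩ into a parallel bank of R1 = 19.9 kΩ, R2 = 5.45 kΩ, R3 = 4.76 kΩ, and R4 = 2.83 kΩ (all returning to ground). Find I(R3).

I ≈ 0.180 mA

Parallel bank: R_p = 1/(1/19.9 + 1/5.45 + 1/4.76 + 1/2.83) = 1.254 kΩ.
V_A = 15.5 × 1.254/22.65 = 0.8583 V.
Branch current I = V_A/R3 = 0.8583/4.76 = 0.1803 mA.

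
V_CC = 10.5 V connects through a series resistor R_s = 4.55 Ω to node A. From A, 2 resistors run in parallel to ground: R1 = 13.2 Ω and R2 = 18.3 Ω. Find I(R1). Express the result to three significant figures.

Parallel bank: R_p = 1/(1/13.2 + 1/18.3) = 7.669 Ω.
V_A = 10.5 × 7.669/12.22 = 6.590 V.
I(R1) = V_A / R1 = 6.590/13.2 = 0.4992 A.
(Check via current divider: I_total = 0.8593 A; share G_k/ΣG = 0.5810 → same result.)

I ≈ 0.499 A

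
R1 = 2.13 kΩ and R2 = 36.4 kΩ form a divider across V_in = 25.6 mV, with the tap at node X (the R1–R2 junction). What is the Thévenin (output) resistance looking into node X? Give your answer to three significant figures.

R_th ≈ 2.01 kΩ

Zeroing V_in shorts the top of R1 to ground, so R_th = R1 ‖ R2 = 2.012 kΩ.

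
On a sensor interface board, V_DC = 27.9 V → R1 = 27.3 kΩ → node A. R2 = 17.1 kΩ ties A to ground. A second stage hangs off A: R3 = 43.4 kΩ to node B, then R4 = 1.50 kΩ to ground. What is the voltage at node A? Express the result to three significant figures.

Node A sees R2 in parallel with the series input of stage 2, R3 + R4 = 44.90 kΩ.
Effective lower resistance at A: R2 ‖ 44.90 = 12.38 kΩ.
First divider: V_A = V_DC · 12.38/(27.3 + 12.38) = 8.706 V.

V_A ≈ 8.71 V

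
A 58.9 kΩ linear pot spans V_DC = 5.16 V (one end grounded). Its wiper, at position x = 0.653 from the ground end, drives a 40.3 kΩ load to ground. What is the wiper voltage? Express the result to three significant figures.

Split the track: R_lower = x·R_p = 38.46 kΩ, R_upper = (1−x)·R_p = 20.44 kΩ.
R_L loads the lower segment: effective lower R = 19.68 kΩ.
Loaded-divider output: V_out = 5.16 × 0.4905 = 2.531 V.

V_out ≈ 2.53 V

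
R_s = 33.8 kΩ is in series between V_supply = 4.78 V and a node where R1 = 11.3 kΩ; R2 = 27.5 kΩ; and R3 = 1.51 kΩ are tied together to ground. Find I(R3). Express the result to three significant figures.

Parallel bank: R_p = 1/(1/11.3 + 1/27.5 + 1/1.51) = 1.270 kΩ.
V_A = 4.78 × 1.270/35.07 = 0.1732 V.
Branch current I = V_A/R3 = 0.1732/1.51 = 0.1147 mA.

I ≈ 0.115 mA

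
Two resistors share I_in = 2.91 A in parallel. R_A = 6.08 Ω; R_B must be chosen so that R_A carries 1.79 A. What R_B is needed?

R_B ≈ 9.72 Ω

The fraction through R_A equals R_B/(R_A+R_B).
With f = 0.6151, R_B = R_A · f/(1−f) = 6.08 × 1.598 = 9.717 Ω.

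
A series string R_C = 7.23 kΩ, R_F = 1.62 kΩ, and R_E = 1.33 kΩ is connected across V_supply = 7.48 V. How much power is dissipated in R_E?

P ≈ 0.718 mW

The common current is I = 7.48/10.18 = 0.7348 mA.
P(R_E) = I²·R_E = (0.7348)² × 1.33 = 0.7181 mW.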